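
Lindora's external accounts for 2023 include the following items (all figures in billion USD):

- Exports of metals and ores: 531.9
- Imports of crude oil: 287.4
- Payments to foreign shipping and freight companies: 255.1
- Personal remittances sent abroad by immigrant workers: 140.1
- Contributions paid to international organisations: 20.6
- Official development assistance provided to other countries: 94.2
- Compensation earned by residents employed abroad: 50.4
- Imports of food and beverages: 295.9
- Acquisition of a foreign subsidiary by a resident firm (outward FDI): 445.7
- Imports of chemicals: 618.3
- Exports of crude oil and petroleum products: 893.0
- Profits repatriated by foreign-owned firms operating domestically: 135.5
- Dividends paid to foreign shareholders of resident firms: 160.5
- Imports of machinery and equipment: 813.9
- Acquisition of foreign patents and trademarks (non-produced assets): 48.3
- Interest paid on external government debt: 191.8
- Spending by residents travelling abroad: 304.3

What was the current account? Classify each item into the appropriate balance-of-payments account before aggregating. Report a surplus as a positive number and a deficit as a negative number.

-1842.3

Goods: 531.9 - 287.4 + 893.0 - 618.3 - 813.9 - 295.9 = -590.6
Services: -304.3 - 255.1 = -559.4
Primary income: -191.8 - 135.5 - 160.5 + 50.4 = -437.4
Secondary income: -94.2 - 20.6 - 140.1 = -254.9
Current account = (-590.6) + (-559.4) + (-437.4) + (-254.9) = -1842.3
(Excluded from the current account — financial account: acquisition of a foreign subsidiary by a resident firm (outward FDI) 445.7; capital account: acquisition of foreign patents and trademarks (non-produced assets) 48.3.)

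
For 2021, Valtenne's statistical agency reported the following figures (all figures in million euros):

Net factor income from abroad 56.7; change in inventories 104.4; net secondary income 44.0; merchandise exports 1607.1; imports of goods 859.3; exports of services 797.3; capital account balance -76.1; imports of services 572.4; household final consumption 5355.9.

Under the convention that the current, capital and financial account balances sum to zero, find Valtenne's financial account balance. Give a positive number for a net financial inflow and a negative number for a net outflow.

-997.3

Goods balance = 1607.1 - 859.3 = 747.8
Services balance = 797.3 - 572.4 = 224.9
Trade balance (goods + services) = 747.8 + 224.9 = 972.7
Net primary income = 56.7
Net secondary income = 44.0
Current account = 972.7 + 56.7 + 44.0 = 1073.4
Financial account = -(1073.4 + (-76.1)) = -997.3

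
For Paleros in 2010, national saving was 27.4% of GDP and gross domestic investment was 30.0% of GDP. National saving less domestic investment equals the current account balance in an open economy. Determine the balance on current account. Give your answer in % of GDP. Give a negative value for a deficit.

S - I = CA (net lending to the rest of the world).
CA = S - I = 27.4 - 30.0 = -2.6

-2.6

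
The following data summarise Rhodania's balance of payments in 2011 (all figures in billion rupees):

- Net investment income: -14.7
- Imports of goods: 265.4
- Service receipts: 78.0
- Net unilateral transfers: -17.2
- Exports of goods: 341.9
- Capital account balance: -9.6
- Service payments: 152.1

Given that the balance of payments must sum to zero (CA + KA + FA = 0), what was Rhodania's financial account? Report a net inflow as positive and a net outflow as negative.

39.1

Goods balance = 341.9 - 265.4 = 76.5
Services balance = 78.0 - 152.1 = -74.1
Trade balance (goods + services) = 76.5 + (-74.1) = 2.4
Net primary income = -14.7
Net secondary income = -17.2
Current account = 2.4 + (-14.7) + (-17.2) = -29.5
Financial account = -(-29.5 + (-9.6)) = 39.1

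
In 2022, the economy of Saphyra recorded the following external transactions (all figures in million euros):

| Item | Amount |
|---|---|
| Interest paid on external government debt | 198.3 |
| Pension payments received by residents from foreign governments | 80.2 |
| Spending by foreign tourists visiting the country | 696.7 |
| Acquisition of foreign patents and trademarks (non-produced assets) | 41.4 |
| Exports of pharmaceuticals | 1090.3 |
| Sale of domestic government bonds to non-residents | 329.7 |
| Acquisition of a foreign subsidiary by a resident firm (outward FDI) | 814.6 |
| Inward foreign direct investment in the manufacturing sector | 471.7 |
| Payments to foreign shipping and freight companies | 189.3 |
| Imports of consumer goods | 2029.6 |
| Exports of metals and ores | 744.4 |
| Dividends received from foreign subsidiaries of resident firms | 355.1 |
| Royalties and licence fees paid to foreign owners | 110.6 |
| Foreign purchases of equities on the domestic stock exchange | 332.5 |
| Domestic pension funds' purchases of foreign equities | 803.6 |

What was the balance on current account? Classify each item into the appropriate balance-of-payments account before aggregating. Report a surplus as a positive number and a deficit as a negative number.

Goods: 744.4 + 1090.3 - 2029.6 = -194.9
Services: -110.6 - 189.3 + 696.7 = 396.8
Primary income: 355.1 - 198.3 = 156.8
Secondary income: 80.2
Current account = (-194.9) + 396.8 + 156.8 + 80.2 = 438.9
(Excluded from the current account — capital account: acquisition of foreign patents and trademarks (non-produced assets) 41.4; financial account: sale of domestic government bonds to non-residents 329.7, acquisition of a foreign subsidiary by a resident firm (outward FDI) 814.6, inward foreign direct investment in the manufacturing sector 471.7, foreign purchases of equities on the domestic stock exchange 332.5, domestic pension funds' purchases of foreign equities 803.6.)

438.9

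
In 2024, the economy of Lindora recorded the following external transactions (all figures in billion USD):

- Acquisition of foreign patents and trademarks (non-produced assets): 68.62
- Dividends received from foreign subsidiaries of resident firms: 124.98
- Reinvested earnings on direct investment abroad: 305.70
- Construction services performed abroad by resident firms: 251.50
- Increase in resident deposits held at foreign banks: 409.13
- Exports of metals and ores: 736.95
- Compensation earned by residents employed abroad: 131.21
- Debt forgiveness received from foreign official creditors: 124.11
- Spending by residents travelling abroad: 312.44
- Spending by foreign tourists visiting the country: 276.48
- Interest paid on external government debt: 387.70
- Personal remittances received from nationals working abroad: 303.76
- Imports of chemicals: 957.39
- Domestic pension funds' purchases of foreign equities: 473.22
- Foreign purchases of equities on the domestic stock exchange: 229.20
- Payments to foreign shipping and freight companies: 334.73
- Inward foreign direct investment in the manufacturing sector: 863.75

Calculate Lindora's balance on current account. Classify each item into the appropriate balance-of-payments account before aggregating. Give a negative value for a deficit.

138.32

Goods: 736.95 - 957.39 = -220.44
Services: -312.44 - 334.73 + 251.50 + 276.48 = -119.19
Primary income: 131.21 - 387.70 + 124.98 + 305.70 = 174.19
Secondary income: 303.76
Current account = (-220.44) + (-119.19) + 174.19 + 303.76 = 138.32
(Excluded from the current account — capital account: acquisition of foreign patents and trademarks (non-produced assets) 68.62, debt forgiveness received from foreign official creditors 124.11; financial account: increase in resident deposits held at foreign banks 409.13, domestic pension funds' purchases of foreign equities 473.22, foreign purchases of equities on the domestic stock exchange 229.20, inward foreign direct investment in the manufacturing sector 863.75.)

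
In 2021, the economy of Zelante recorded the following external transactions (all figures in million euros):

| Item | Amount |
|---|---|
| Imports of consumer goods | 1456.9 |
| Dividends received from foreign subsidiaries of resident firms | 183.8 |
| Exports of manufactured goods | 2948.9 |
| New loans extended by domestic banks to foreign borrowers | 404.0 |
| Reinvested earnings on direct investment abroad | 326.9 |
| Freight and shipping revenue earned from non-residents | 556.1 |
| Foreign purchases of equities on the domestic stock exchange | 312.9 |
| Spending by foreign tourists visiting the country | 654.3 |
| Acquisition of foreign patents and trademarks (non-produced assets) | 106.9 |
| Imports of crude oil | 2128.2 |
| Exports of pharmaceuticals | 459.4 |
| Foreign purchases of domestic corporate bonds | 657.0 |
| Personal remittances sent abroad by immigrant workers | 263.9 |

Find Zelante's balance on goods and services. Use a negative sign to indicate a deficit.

1033.6

Goods: 459.4 - 1456.9 + 2948.9 - 2128.2 = -176.8
Services: 556.1 + 654.3 = 1210.4
Trade balance = -176.8 + 1210.4 = 1033.6
(Excluded from the trade balance — primary income: dividends received from foreign subsidiaries of resident firms 183.8, reinvested earnings on direct investment abroad 326.9; financial account: new loans extended by domestic banks to foreign borrowers 404.0, foreign purchases of equities on the domestic stock exchange 312.9, foreign purchases of domestic corporate bonds 657.0; capital account: acquisition of foreign patents and trademarks (non-produced assets) 106.9; secondary income: personal remittances sent abroad by immigrant workers 263.9.)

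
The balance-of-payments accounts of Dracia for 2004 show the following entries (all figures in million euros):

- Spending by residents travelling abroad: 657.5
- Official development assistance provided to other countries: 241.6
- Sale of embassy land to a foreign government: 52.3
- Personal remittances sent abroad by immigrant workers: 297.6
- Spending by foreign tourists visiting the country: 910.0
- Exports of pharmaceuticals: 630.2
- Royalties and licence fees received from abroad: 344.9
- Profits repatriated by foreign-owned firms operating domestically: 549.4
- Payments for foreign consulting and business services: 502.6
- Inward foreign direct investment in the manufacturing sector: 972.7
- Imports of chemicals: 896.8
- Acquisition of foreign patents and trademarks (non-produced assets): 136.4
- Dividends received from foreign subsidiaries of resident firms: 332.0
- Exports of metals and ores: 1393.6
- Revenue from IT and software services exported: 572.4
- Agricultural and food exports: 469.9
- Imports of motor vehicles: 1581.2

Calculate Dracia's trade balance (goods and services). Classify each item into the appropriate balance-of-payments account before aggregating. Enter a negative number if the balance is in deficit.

Goods: -896.8 + 469.9 - 1581.2 + 630.2 + 1393.6 = 15.7
Services: 344.9 + 572.4 - 657.5 + 910.0 - 502.6 = 667.2
Trade balance = 15.7 + 667.2 = 682.9
(Excluded from the trade balance — secondary income: official development assistance provided to other countries 241.6, personal remittances sent abroad by immigrant workers 297.6; capital account: sale of embassy land to a foreign government 52.3, acquisition of foreign patents and trademarks (non-produced assets) 136.4; primary income: profits repatriated by foreign-owned firms operating domestically 549.4, dividends received from foreign subsidiaries of resident firms 332.0; financial account: inward foreign direct investment in the manufacturing sector 972.7.)

682.9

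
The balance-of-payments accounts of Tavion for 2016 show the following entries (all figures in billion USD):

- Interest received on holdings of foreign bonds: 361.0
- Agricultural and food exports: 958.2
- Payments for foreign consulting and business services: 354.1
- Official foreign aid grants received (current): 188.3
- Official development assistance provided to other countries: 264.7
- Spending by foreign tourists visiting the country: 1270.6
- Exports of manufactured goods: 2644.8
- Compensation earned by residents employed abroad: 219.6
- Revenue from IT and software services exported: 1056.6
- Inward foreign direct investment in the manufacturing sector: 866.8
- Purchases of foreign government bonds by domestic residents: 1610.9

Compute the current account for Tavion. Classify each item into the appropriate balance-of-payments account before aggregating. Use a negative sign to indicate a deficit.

Goods: 2644.8 + 958.2 = 3603.0
Services: 1056.6 + 1270.6 - 354.1 = 1973.1
Primary income: 361.0 + 219.6 = 580.6
Secondary income: -264.7 + 188.3 = -76.4
Current account = 3603.0 + 1973.1 + 580.6 + (-76.4) = 6080.3
(Excluded from the current account — financial account: inward foreign direct investment in the manufacturing sector 866.8, purchases of foreign government bonds by domestic residents 1610.9.)

6080.3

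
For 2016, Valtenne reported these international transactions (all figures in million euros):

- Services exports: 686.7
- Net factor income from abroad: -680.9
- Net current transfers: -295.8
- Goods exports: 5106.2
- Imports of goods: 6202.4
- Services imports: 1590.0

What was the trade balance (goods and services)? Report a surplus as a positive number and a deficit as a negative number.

Goods balance = 5106.2 - 6202.4 = -1096.2
Services balance = 686.7 - 1590.0 = -903.3
Trade balance (goods + services) = -1096.2 + (-903.3) = -1999.5

-1999.5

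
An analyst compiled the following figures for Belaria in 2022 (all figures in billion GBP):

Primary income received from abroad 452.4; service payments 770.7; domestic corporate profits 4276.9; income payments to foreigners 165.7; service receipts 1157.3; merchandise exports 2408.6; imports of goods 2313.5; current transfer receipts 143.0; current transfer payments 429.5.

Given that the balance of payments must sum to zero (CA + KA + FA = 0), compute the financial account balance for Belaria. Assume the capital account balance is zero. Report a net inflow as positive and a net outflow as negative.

-481.9

Goods balance = 2408.6 - 2313.5 = 95.1
Services balance = 1157.3 - 770.7 = 386.6
Trade balance (goods + services) = 95.1 + 386.6 = 481.7
Net primary income = 452.4 - 165.7 = 286.7
Net secondary income = 143.0 - 429.5 = -286.5
Current account = 481.7 + 286.7 + (-286.5) = 481.9
Financial account = -(481.9) = -481.9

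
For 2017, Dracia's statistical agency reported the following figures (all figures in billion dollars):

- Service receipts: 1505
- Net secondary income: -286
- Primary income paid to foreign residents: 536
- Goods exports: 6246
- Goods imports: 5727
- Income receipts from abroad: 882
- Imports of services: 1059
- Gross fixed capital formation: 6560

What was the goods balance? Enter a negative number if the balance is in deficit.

519

Goods balance = 6246 - 5727 = 519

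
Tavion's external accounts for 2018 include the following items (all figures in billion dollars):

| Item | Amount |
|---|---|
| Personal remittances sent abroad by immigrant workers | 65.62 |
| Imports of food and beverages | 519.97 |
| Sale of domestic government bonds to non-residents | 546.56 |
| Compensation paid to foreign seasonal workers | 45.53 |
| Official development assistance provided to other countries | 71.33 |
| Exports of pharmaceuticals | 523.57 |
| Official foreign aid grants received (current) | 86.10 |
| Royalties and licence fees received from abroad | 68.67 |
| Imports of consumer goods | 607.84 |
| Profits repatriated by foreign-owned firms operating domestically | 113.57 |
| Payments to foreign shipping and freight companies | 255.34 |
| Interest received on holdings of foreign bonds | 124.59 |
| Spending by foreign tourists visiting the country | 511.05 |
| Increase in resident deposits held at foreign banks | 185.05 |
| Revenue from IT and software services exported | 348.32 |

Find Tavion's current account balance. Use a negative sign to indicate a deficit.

Goods: -607.84 + 523.57 - 519.97 = -604.24
Services: 68.67 - 255.34 + 511.05 + 348.32 = 672.70
Primary income: -45.53 - 113.57 + 124.59 = -34.51
Secondary income: 86.10 - 71.33 - 65.62 = -50.85
Current account = (-604.24) + 672.70 + (-34.51) + (-50.85) = -16.90
(Excluded from the current account — financial account: sale of domestic government bonds to non-residents 546.56, increase in resident deposits held at foreign banks 185.05.)

-16.90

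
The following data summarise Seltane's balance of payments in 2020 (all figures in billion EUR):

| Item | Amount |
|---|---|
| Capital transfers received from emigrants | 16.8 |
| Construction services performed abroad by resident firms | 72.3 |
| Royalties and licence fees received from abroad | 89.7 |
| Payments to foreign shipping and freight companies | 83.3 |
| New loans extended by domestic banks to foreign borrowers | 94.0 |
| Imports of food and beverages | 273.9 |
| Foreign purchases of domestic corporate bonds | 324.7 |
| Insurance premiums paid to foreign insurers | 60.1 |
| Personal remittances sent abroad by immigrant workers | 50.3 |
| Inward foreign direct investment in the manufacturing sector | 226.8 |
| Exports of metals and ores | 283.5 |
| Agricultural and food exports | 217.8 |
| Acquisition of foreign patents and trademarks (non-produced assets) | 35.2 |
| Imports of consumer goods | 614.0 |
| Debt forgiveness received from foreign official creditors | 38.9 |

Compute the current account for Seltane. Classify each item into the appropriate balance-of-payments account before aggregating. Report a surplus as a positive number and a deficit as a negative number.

-418.3

Goods: 217.8 - 614.0 + 283.5 - 273.9 = -386.6
Services: -83.3 - 60.1 + 89.7 + 72.3 = 18.6
Secondary income: -50.3
Current account = (-386.6) + 18.6 + (-50.3) = -418.3
(Excluded from the current account — capital account: capital transfers received from emigrants 16.8, acquisition of foreign patents and trademarks (non-produced assets) 35.2, debt forgiveness received from foreign official creditors 38.9; financial account: new loans extended by domestic banks to foreign borrowers 94.0, foreign purchases of domestic corporate bonds 324.7, inward foreign direct investment in the manufacturing sector 226.8.)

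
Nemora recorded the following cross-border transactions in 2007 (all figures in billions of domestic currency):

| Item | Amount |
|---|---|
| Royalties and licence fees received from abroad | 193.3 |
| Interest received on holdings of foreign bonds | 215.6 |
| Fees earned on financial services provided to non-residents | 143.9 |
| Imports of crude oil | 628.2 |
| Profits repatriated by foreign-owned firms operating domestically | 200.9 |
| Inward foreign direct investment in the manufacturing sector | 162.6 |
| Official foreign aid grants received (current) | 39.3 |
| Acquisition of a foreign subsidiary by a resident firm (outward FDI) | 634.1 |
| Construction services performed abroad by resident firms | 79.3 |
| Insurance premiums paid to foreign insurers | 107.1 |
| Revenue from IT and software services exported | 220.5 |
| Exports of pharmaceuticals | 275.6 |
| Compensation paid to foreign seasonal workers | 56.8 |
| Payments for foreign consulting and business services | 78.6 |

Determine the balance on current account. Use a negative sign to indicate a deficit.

95.9

Goods: 275.6 - 628.2 = -352.6
Services: 193.3 + 79.3 - 78.6 - 107.1 + 220.5 + 143.9 = 451.3
Primary income: -200.9 + 215.6 - 56.8 = -42.1
Secondary income: 39.3
Current account = (-352.6) + 451.3 + (-42.1) + 39.3 = 95.9
(Excluded from the current account — financial account: inward foreign direct investment in the manufacturing sector 162.6, acquisition of a foreign subsidiary by a resident firm (outward FDI) 634.1.)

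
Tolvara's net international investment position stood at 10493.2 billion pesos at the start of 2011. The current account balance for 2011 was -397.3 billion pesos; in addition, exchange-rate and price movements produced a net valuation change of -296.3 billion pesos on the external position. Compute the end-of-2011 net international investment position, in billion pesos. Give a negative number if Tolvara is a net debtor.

Change in NIIP = current account + net valuation change = -397.3 + (-296.3) = -693.6
End-of-year NIIP = 10493.2 + (-693.6) = 9799.6

9799.6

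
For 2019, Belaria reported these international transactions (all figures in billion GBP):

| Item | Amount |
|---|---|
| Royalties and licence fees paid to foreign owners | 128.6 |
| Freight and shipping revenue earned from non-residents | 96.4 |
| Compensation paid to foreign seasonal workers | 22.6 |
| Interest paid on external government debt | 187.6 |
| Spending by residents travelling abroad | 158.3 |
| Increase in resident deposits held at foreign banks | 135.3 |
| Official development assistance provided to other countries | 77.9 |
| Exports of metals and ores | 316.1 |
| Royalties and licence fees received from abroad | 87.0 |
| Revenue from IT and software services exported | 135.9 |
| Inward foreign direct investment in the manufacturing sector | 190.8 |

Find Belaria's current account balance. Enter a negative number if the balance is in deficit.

Goods: 316.1
Services: 96.4 + 87.0 - 128.6 + 135.9 - 158.3 = 32.4
Primary income: -22.6 - 187.6 = -210.2
Secondary income: -77.9
Current account = 316.1 + 32.4 + (-210.2) + (-77.9) = 60.4
(Excluded from the current account — financial account: increase in resident deposits held at foreign banks 135.3, inward foreign direct investment in the manufacturing sector 190.8.)

60.4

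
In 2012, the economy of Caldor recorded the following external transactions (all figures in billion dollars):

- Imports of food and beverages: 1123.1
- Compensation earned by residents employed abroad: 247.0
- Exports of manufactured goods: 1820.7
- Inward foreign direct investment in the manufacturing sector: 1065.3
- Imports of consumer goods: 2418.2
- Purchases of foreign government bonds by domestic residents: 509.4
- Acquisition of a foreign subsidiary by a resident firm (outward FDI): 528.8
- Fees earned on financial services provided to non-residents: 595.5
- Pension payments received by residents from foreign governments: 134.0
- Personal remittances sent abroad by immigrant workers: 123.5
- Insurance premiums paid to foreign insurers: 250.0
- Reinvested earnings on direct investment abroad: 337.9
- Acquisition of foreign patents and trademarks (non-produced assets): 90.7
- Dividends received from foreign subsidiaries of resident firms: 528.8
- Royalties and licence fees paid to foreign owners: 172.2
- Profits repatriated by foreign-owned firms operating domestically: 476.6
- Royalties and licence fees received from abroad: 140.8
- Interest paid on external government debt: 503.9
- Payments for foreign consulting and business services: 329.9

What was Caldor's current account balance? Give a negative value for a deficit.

-1592.7

Goods: 1820.7 - 2418.2 - 1123.1 = -1720.6
Services: -172.2 - 329.9 + 140.8 + 595.5 - 250.0 = -15.8
Primary income: 528.8 - 476.6 + 337.9 + 247.0 - 503.9 = 133.2
Secondary income: 134.0 - 123.5 = 10.5
Current account = (-1720.6) + (-15.8) + 133.2 + 10.5 = -1592.7
(Excluded from the current account — financial account: inward foreign direct investment in the manufacturing sector 1065.3, purchases of foreign government bonds by domestic residents 509.4, acquisition of a foreign subsidiary by a resident firm (outward FDI) 528.8; capital account: acquisition of foreign patents and trademarks (non-produced assets) 90.7.)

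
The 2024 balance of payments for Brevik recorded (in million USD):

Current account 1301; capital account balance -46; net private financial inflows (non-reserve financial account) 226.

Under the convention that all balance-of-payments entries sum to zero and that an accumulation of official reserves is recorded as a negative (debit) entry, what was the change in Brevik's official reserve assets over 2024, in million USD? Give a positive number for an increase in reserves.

1481

Official reserve transactions balance = -(1301 + (-46) + 226) = -1481
An accumulation of reserves is recorded as a debit (negative entry), so the change in the stock of reserves is the negative of that balance.
Change in official reserves = -(-1481) = 1481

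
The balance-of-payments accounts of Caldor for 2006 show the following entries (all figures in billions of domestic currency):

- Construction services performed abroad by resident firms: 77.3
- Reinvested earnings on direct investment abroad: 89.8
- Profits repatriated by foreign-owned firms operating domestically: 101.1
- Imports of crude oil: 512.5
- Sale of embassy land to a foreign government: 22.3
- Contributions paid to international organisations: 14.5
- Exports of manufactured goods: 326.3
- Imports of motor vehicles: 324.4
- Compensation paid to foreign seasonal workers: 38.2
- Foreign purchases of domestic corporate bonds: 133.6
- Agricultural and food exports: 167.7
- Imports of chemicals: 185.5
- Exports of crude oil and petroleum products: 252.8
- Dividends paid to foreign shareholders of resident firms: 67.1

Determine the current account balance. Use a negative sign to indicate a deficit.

Goods: 167.7 - 185.5 + 252.8 - 512.5 - 324.4 + 326.3 = -275.6
Services: 77.3
Primary income: -67.1 - 38.2 + 89.8 - 101.1 = -116.6
Secondary income: -14.5
Current account = (-275.6) + 77.3 + (-116.6) + (-14.5) = -329.4
(Excluded from the current account — capital account: sale of embassy land to a foreign government 22.3; financial account: foreign purchases of domestic corporate bonds 133.6.)

-329.4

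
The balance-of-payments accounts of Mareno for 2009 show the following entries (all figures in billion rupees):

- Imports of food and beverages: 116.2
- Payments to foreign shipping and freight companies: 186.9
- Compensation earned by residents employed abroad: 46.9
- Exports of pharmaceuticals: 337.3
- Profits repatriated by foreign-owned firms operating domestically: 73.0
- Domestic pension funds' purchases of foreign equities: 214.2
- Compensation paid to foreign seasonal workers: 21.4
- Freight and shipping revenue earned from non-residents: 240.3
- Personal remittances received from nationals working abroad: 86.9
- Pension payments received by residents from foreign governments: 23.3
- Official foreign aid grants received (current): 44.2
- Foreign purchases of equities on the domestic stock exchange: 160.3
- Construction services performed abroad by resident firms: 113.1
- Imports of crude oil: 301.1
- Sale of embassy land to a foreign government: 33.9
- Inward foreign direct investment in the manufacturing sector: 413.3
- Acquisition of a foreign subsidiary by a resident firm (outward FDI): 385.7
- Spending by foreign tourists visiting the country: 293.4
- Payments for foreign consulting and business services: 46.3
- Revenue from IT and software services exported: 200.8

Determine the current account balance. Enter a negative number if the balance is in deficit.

Goods: -301.1 + 337.3 - 116.2 = -80.0
Services: -186.9 + 113.1 + 240.3 + 200.8 + 293.4 - 46.3 = 614.4
Primary income: 46.9 - 73.0 - 21.4 = -47.5
Secondary income: 23.3 + 86.9 + 44.2 = 154.4
Current account = (-80.0) + 614.4 + (-47.5) + 154.4 = 641.3
(Excluded from the current account — financial account: domestic pension funds' purchases of foreign equities 214.2, foreign purchases of equities on the domestic stock exchange 160.3, inward foreign direct investment in the manufacturing sector 413.3, acquisition of a foreign subsidiary by a resident firm (outward FDI) 385.7; capital account: sale of embassy land to a foreign government 33.9.)

641.3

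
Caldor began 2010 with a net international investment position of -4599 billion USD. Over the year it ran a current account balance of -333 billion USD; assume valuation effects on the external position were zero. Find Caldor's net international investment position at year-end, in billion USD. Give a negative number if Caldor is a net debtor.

-4932

With no valuation effects, change in NIIP = current account = -333
End-of-year NIIP = -4599 + (-333) = -4932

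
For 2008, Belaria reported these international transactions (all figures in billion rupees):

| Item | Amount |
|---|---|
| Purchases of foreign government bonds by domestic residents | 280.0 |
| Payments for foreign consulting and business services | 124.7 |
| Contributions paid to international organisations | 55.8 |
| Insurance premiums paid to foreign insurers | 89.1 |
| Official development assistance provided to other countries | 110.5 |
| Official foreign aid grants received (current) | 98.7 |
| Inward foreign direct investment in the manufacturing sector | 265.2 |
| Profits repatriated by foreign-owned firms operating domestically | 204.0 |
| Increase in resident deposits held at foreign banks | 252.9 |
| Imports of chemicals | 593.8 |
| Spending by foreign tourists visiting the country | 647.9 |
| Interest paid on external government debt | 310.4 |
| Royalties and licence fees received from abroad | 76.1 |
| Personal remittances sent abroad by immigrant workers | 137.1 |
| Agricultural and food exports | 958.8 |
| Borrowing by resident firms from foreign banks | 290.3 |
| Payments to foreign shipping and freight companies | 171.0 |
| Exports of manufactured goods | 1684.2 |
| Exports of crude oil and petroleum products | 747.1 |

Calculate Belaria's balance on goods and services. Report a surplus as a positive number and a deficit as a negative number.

3135.5

Goods: -593.8 + 958.8 + 1684.2 + 747.1 = 2796.3
Services: -171.0 - 89.1 - 124.7 + 647.9 + 76.1 = 339.2
Trade balance = 2796.3 + 339.2 = 3135.5
(Excluded from the trade balance — financial account: purchases of foreign government bonds by domestic residents 280.0, inward foreign direct investment in the manufacturing sector 265.2, increase in resident deposits held at foreign banks 252.9, borrowing by resident firms from foreign banks 290.3; secondary income: contributions paid to international organisations 55.8, official development assistance provided to other countries 110.5, official foreign aid grants received (current) 98.7, personal remittances sent abroad by immigrant workers 137.1; primary income: profits repatriated by foreign-owned firms operating domestically 204.0, interest paid on external government debt 310.4.)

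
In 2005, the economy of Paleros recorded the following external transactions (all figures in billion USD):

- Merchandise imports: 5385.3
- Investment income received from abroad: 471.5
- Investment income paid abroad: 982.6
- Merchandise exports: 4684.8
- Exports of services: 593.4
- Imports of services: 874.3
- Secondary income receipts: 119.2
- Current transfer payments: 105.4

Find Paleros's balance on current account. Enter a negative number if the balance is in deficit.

-1478.7

Goods balance = 4684.8 - 5385.3 = -700.5
Services balance = 593.4 - 874.3 = -280.9
Trade balance (goods + services) = -700.5 + (-280.9) = -981.4
Net primary income = 471.5 - 982.6 = -511.1
Net secondary income = 119.2 - 105.4 = 13.8
Current account = -981.4 + (-511.1) + 13.8 = -1478.7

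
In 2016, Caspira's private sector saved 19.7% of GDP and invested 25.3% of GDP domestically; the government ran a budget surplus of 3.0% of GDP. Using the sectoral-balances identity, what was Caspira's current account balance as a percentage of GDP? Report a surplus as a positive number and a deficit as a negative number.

By the sectoral-balances identity, CA = (S_private - I) + (T - G).
Private balance = 19.7 - 25.3 = -5.6
Government balance (T - G) = 3.0
CA = -5.6 + 3.0 = -2.6

-2.6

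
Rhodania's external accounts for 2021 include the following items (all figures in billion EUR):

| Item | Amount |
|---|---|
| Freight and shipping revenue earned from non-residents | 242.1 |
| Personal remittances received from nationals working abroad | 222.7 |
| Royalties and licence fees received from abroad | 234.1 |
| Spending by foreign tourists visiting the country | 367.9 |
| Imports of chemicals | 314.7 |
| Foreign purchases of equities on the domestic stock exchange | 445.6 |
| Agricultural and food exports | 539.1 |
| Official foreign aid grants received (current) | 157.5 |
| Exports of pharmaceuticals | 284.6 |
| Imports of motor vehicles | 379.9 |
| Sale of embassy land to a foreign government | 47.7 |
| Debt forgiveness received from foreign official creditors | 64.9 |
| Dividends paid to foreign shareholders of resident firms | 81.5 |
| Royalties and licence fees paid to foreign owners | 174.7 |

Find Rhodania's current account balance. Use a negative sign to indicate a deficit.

1097.2

Goods: -314.7 + 539.1 + 284.6 - 379.9 = 129.1
Services: -174.7 + 367.9 + 234.1 + 242.1 = 669.4
Primary income: -81.5
Secondary income: 157.5 + 222.7 = 380.2
Current account = 129.1 + 669.4 + (-81.5) + 380.2 = 1097.2
(Excluded from the current account — financial account: foreign purchases of equities on the domestic stock exchange 445.6; capital account: sale of embassy land to a foreign government 47.7, debt forgiveness received from foreign official creditors 64.9.)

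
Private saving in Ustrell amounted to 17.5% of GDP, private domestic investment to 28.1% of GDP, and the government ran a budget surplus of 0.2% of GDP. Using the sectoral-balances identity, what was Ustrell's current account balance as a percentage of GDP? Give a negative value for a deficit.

-10.4

By the sectoral-balances identity, CA = (S_private - I) + (T - G).
Private balance = 17.5 - 28.1 = -10.6
Government balance (T - G) = 0.2
CA = -10.6 + 0.2 = -10.4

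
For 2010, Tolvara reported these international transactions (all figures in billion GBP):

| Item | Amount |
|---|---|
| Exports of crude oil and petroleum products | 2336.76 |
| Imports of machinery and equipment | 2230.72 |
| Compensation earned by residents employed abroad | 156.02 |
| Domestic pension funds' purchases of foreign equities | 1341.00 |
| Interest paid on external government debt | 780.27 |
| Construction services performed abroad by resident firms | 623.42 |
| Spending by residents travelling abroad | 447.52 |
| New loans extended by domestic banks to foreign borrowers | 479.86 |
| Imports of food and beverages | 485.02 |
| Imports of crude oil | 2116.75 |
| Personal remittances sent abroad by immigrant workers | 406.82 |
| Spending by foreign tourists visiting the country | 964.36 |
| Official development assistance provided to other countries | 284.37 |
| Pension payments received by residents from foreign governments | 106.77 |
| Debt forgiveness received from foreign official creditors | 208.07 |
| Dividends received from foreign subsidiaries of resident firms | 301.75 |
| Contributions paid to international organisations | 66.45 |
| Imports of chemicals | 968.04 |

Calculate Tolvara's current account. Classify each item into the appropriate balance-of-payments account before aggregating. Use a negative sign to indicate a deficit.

-3296.88

Goods: -2230.72 + 2336.76 - 968.04 - 2116.75 - 485.02 = -3463.77
Services: 964.36 - 447.52 + 623.42 = 1140.26
Primary income: 156.02 - 780.27 + 301.75 = -322.50
Secondary income: -66.45 - 284.37 - 406.82 + 106.77 = -650.87
Current account = (-3463.77) + 1140.26 + (-322.50) + (-650.87) = -3296.88
(Excluded from the current account — financial account: domestic pension funds' purchases of foreign equities 1341.00, new loans extended by domestic banks to foreign borrowers 479.86; capital account: debt forgiveness received from foreign official creditors 208.07.)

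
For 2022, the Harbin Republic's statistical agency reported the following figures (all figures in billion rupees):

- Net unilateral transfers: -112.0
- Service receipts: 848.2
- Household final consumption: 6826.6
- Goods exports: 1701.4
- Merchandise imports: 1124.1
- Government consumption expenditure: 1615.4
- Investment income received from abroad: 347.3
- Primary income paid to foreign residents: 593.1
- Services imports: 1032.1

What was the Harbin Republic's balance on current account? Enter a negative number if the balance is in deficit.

35.6

Goods balance = 1701.4 - 1124.1 = 577.3
Services balance = 848.2 - 1032.1 = -183.9
Trade balance (goods + services) = 577.3 + (-183.9) = 393.4
Net primary income = 347.3 - 593.1 = -245.8
Net secondary income = -112.0
Current account = 393.4 + (-245.8) + (-112.0) = 35.6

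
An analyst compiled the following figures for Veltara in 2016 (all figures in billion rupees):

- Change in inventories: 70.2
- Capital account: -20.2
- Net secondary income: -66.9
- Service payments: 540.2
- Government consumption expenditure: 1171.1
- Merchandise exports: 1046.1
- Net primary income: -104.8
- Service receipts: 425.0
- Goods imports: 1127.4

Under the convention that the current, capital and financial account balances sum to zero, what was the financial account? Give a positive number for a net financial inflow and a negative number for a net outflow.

Goods balance = 1046.1 - 1127.4 = -81.3
Services balance = 425.0 - 540.2 = -115.2
Trade balance (goods + services) = -81.3 + (-115.2) = -196.5
Net primary income = -104.8
Net secondary income = -66.9
Current account = -196.5 + (-104.8) + (-66.9) = -368.2
Financial account = -(-368.2 + (-20.2)) = 388.4

388.4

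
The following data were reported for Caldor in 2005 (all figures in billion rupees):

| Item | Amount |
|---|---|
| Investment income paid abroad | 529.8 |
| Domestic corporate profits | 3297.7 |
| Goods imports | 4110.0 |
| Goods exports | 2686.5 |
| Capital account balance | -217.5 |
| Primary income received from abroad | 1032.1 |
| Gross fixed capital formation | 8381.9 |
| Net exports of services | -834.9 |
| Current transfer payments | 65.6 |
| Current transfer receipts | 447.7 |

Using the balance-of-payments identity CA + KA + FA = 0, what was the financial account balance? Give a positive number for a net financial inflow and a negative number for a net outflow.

Goods balance = 2686.5 - 4110.0 = -1423.5
Services balance = -834.9
Trade balance (goods + services) = -1423.5 + (-834.9) = -2258.4
Net primary income = 1032.1 - 529.8 = 502.3
Net secondary income = 447.7 - 65.6 = 382.1
Current account = -2258.4 + 502.3 + 382.1 = -1374.0
Financial account = -(-1374.0 + (-217.5)) = 1591.5

1591.5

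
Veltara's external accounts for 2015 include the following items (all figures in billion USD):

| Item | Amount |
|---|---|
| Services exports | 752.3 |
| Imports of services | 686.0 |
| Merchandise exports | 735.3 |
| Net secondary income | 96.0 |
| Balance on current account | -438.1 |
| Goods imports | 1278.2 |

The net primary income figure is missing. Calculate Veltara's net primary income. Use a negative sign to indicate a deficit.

Current account = goods balance + services balance + net primary income + net secondary income
Sum of the known components = -380.6
Net primary income = CA - (known components) = -438.1 - (-380.6) = -57.5

-57.5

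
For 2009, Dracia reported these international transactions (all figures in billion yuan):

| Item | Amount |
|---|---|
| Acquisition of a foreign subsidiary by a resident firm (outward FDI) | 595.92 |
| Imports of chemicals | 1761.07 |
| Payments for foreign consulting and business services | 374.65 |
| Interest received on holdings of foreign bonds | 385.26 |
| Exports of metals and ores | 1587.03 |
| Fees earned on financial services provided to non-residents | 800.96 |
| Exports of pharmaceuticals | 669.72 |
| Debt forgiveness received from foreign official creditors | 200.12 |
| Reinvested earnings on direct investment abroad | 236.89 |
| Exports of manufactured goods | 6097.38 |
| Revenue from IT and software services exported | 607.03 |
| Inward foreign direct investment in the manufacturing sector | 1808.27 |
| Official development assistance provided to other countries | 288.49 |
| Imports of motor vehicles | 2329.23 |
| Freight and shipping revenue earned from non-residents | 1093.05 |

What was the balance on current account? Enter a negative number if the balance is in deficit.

Goods: 6097.38 + 1587.03 - 2329.23 - 1761.07 + 669.72 = 4263.83
Services: 607.03 - 374.65 + 800.96 + 1093.05 = 2126.39
Primary income: 385.26 + 236.89 = 622.15
Secondary income: -288.49
Current account = 4263.83 + 2126.39 + 622.15 + (-288.49) = 6723.88
(Excluded from the current account — financial account: acquisition of a foreign subsidiary by a resident firm (outward FDI) 595.92, inward foreign direct investment in the manufacturing sector 1808.27; capital account: debt forgiveness received from foreign official creditors 200.12.)

6723.88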